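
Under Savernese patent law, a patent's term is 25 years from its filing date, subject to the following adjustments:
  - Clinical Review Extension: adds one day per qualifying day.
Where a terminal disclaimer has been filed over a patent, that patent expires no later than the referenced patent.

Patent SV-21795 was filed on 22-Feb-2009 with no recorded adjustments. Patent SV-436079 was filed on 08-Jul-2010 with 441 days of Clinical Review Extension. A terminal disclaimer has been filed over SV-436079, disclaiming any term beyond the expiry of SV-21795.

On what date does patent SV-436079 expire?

Natural term of SV-436079:
  Base: filing + 25 years → 8 July 2035.
  Clinical Review Extension: +441 days → 21 September 2036.
Expiry of referenced patent SV-21795:
  Base: filing + 25 years → 22 February 2034.
Terminal disclaimer: SV-436079 expires on the earlier of 21 September 2036 and 22 February 2034.

2034-02-22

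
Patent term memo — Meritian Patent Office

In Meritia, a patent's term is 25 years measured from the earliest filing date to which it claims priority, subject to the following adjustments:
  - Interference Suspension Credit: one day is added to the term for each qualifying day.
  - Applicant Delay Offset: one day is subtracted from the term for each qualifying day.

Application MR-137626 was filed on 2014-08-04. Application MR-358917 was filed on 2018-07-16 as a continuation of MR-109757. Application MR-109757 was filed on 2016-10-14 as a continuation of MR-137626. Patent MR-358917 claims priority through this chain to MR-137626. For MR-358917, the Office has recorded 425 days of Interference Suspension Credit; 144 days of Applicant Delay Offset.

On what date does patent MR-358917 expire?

Earliest priority filing: 4 August 2014.
Base term: 4 August 2014 + 25 years → 4 August 2039.
Interference Suspension Credit: +425 days → 2 October 2040.
Applicant Delay Offset: −144 days → 11 May 2040.

May 11, 2040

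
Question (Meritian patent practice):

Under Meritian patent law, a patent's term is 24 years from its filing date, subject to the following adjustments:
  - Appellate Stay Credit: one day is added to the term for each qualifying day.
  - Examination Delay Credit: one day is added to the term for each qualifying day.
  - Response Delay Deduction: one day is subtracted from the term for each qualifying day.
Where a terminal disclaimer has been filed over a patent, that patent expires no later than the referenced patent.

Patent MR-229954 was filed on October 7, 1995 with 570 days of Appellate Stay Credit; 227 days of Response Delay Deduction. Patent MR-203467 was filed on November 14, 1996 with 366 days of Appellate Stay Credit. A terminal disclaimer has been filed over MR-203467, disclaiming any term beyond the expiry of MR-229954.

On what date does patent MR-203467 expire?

September 14, 2020

Natural term of MR-203467:
  Base: filing + 24 years → 14 November 2020.
  Appellate Stay Credit: +366 days → 15 November 2021.
Expiry of referenced patent MR-229954:
  Base: filing + 24 years → 7 October 2019.
  Appellate Stay Credit: +570 days → 29 April 2021.
  Response Delay Deduction: −227 days → 14 September 2020.
Terminal disclaimer: MR-203467 expires on the earlier of 15 November 2021 and 14 September 2020.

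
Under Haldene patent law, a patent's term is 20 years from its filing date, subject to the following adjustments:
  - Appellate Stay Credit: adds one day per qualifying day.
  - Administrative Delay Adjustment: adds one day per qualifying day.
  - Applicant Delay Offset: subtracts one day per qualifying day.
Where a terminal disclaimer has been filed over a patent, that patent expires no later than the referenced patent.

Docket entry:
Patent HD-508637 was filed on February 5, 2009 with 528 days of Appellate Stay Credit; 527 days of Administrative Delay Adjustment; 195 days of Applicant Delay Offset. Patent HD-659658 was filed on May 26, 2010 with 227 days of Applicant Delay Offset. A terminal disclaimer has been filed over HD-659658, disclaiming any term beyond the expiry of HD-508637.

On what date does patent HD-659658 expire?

Natural term of HD-659658:
  Base: filing + 20 years → 26 May 2030.
  Applicant Delay Offset: −227 days → 11 October 2029.
Expiry of referenced patent HD-508637:
  Base: filing + 20 years → 5 February 2029.
  Appellate Stay Credit: +528 days → 18 July 2030.
  Administrative Delay Adjustment: +527 days → 27 December 2031.
  Applicant Delay Offset: −195 days → 15 June 2031.
Terminal disclaimer: HD-659658 expires on the earlier of 11 October 2029 and 15 June 2031.

October 11, 2029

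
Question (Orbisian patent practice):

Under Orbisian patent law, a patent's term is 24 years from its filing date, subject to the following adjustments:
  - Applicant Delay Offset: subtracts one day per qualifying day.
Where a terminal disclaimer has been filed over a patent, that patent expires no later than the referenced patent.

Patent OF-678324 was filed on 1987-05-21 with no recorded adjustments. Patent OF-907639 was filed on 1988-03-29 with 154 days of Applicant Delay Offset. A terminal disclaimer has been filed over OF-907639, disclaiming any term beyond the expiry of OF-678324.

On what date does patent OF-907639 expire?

May 21, 2011

Natural term of OF-907639:
  Base: filing + 24 years → 29 March 2012.
  Applicant Delay Offset: −154 days → 27 October 2011.
Expiry of referenced patent OF-678324:
  Base: filing + 24 years → 21 May 2011.
Terminal disclaimer: OF-907639 expires on the earlier of 27 October 2011 and 21 May 2011.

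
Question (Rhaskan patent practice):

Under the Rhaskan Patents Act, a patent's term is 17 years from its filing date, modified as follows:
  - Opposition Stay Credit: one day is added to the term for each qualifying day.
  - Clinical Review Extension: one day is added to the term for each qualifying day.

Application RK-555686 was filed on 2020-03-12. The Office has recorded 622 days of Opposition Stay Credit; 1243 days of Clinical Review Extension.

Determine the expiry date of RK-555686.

April 20, 2042

Base term: filing date + 17 years → 12 March 2037.
Opposition Stay Credit: +622 days → 24 November 2038.
Clinical Review Extension: +1243 days → 20 April 2042.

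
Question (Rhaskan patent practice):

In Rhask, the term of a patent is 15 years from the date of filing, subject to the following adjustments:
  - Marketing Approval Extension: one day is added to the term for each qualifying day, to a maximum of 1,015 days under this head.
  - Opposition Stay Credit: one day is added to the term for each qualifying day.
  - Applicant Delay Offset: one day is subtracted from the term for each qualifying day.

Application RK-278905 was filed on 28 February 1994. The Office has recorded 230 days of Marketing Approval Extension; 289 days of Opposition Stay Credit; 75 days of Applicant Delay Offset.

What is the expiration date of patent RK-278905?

May 18, 2010

Base term: filing date + 15 years → 28 February 2009.
Marketing Approval Extension: 230 days (within the 1015-day cap) → +230 days → 16 October 2009.
Opposition Stay Credit: +289 days → 1 August 2010.
Applicant Delay Offset: −75 days → 18 May 2010.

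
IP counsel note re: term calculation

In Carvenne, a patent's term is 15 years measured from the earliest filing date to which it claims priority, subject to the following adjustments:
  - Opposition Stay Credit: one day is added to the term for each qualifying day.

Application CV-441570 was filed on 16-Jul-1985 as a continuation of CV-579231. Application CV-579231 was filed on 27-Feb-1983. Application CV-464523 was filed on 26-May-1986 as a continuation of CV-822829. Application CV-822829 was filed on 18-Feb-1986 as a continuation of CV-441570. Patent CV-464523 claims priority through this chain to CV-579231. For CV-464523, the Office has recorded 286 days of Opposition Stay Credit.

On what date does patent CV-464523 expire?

Earliest priority filing: 27 February 1983.
Base term: 27 February 1983 + 15 years → 27 February 1998.
Opposition Stay Credit: +286 days → 10 December 1998.

1998-12-10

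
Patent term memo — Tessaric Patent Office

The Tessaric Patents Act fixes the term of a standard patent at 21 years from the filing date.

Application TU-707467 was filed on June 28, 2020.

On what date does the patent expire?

Filing date + 21 years → 28 June 2041.

2041-06-28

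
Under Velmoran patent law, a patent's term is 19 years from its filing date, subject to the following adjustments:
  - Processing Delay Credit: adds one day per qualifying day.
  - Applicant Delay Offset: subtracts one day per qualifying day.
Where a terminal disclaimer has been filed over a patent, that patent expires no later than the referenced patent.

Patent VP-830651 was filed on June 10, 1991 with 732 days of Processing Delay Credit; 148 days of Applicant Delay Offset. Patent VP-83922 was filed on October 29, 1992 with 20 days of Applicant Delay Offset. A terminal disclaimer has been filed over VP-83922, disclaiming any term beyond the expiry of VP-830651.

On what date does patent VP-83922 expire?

Natural term of VP-83922:
  Base: filing + 19 years → 29 October 2011.
  Applicant Delay Offset: −20 days → 9 October 2011.
Expiry of referenced patent VP-830651:
  Base: filing + 19 years → 10 June 2010.
  Processing Delay Credit: +732 days → 11 June 2012.
  Applicant Delay Offset: −148 days → 15 January 2012.
Terminal disclaimer: VP-83922 expires on the earlier of 9 October 2011 and 15 January 2012.

2011-10-09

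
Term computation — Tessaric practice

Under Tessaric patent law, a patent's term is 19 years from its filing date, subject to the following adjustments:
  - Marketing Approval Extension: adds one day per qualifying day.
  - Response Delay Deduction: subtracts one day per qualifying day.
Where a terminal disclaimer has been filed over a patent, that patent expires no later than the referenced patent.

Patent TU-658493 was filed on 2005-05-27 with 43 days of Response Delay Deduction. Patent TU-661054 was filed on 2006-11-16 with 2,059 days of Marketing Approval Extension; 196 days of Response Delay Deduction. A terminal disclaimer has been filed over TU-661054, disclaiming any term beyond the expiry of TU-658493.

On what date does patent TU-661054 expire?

Natural term of TU-661054:
  Base: filing + 19 years → 16 November 2025.
  Marketing Approval Extension: +2059 days → 7 July 2031.
  Response Delay Deduction: −196 days → 23 December 2030.
Expiry of referenced patent TU-658493:
  Base: filing + 19 years → 27 May 2024.
  Response Delay Deduction: −43 days → 14 April 2024.
Terminal disclaimer: TU-661054 expires on the earlier of 23 December 2030 and 14 April 2024.

April 14, 2024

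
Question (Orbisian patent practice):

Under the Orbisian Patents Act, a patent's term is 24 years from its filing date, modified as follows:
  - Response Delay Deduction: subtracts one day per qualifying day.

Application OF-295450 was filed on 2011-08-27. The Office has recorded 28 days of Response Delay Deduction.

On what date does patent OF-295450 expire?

Base term: filing date + 24 years → 27 August 2035.
Response Delay Deduction: −28 days → 30 July 2035.

July 30, 2035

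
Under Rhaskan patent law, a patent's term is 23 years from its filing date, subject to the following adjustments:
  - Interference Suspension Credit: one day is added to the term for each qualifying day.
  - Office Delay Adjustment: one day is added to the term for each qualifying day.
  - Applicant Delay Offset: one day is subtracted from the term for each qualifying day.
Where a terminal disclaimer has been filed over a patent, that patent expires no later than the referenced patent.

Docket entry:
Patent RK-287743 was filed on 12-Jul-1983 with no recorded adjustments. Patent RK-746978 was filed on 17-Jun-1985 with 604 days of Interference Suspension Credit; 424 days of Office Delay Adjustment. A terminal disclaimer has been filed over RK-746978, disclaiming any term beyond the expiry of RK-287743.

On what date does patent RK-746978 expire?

Natural term of RK-746978:
  Base: filing + 23 years → 17 June 2008.
  Interference Suspension Credit: +604 days → 11 February 2010.
  Office Delay Adjustment: +424 days → 11 April 2011.
Expiry of referenced patent RK-287743:
  Base: filing + 23 years → 12 July 2006.
Terminal disclaimer: RK-746978 expires on the earlier of 11 April 2011 and 12 July 2006.

2006-07-12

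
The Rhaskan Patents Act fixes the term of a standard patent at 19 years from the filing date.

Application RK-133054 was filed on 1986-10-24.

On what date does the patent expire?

October 24, 2005

Filing date + 19 years → 24 October 2005.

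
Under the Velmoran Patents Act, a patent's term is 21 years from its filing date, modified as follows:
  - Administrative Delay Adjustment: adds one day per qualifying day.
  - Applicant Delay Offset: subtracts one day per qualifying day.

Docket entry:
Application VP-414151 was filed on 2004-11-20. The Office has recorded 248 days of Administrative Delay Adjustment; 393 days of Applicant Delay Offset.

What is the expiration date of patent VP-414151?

2025-06-28

Base term: filing date + 21 years → 20 November 2025.
Administrative Delay Adjustment: +248 days → 26 July 2026.
Applicant Delay Offset: −393 days → 28 June 2025.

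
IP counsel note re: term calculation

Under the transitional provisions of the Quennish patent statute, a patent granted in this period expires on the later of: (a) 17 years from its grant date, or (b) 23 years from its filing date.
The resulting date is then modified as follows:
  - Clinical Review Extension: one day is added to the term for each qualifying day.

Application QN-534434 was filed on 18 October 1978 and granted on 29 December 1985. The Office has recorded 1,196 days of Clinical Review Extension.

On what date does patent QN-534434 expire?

April 8, 2006

(a) grant + 17 years → 29 December 2002.
(b) filing + 23 years → 18 October 2001.
Later of the two: 29 December 2002.
Clinical Review Extension: +1196 days → 8 April 2006.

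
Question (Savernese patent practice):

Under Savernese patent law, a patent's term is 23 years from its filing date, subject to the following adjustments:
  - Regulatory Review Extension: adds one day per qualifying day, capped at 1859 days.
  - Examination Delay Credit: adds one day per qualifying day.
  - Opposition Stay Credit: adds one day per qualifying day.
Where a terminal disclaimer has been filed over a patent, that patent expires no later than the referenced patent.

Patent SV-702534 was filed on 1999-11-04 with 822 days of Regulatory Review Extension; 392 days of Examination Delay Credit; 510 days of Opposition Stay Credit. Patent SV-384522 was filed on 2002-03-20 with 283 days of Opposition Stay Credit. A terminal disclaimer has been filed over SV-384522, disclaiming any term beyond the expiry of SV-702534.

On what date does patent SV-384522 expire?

2025-12-28

Natural term of SV-384522:
  Base: filing + 23 years → 20 March 2025.
  Opposition Stay Credit: +283 days → 28 December 2025.
Expiry of referenced patent SV-702534:
  Base: filing + 23 years → 4 November 2022.
  Regulatory Review Extension: 822 days (within the 1859-day cap) → +822 days → 3 February 2025.
  Examination Delay Credit: +392 days → 2 March 2026.
  Opposition Stay Credit: +510 days → 25 July 2027.
Terminal disclaimer: SV-384522 expires on the earlier of 28 December 2025 and 25 July 2027.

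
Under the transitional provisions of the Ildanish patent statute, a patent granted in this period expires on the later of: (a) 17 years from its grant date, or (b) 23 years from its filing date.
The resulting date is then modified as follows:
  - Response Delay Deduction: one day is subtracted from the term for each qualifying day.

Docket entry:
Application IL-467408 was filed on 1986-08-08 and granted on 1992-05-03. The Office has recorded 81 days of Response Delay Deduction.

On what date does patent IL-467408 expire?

(a) grant + 17 years → 3 May 2009.
(b) filing + 23 years → 8 August 2009.
Later of the two: 8 August 2009.
Response Delay Deduction: −81 days → 19 May 2009.

2009-05-19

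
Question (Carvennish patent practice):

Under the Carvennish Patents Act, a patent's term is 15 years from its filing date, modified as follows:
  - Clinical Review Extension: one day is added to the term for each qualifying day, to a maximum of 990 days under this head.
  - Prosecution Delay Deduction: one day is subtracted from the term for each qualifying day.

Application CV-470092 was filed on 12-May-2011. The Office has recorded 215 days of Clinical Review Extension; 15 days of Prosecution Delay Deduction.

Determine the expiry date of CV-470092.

Base term: filing date + 15 years → 12 May 2026.
Clinical Review Extension: 215 days (within the 990-day cap) → +215 days → 13 December 2026.
Prosecution Delay Deduction: −15 days → 28 November 2026.

2026-11-28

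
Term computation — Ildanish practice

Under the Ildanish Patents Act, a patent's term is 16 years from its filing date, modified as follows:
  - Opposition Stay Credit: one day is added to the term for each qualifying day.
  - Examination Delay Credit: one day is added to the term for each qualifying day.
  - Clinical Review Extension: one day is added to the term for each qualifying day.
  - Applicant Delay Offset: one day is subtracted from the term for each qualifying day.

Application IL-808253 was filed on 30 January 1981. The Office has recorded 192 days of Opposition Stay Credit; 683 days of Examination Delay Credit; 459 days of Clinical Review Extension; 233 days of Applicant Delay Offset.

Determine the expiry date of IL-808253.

2000-02-05

Base term: filing date + 16 years → 30 January 1997.
Opposition Stay Credit: +192 days → 10 August 1997.
Examination Delay Credit: +683 days → 24 June 1999.
Clinical Review Extension: +459 days → 25 September 2000.
Applicant Delay Offset: −233 days → 5 February 2000.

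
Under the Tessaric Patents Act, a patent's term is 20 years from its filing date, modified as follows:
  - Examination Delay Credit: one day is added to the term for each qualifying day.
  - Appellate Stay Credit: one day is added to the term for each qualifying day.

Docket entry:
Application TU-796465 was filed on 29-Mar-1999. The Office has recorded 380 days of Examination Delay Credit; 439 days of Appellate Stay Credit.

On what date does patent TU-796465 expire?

Base term: filing date + 20 years → 29 March 2019.
Examination Delay Credit: +380 days → 12 April 2020.
Appellate Stay Credit: +439 days → 25 June 2021.

2021-06-25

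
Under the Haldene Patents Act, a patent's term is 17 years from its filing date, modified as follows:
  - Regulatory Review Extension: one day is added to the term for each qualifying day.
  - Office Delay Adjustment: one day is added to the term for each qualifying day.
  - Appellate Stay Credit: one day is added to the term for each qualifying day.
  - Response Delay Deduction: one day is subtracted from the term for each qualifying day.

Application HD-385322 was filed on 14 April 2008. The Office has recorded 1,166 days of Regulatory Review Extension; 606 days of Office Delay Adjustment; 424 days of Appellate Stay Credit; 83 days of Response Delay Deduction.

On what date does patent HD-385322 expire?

January 26, 2031

Base term: filing date + 17 years → 14 April 2025.
Regulatory Review Extension: +1166 days → 23 June 2028.
Office Delay Adjustment: +606 days → 19 February 2030.
Appellate Stay Credit: +424 days → 19 April 2031.
Response Delay Deduction: −83 days → 26 January 2031.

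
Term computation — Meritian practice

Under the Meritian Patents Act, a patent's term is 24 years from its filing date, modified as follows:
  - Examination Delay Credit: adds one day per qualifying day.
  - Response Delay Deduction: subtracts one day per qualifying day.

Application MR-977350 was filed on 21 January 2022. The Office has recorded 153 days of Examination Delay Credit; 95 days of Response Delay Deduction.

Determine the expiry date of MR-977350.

Base term: filing date + 24 years → 21 January 2046.
Examination Delay Credit: +153 days → 23 June 2046.
Response Delay Deduction: −95 days → 20 March 2046.

2046-03-20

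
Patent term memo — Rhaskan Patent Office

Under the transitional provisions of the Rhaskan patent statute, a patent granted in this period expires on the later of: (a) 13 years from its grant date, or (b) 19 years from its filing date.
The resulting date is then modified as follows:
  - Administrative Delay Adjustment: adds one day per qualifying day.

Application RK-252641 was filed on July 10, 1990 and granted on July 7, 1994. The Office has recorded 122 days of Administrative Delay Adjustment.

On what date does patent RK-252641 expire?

November 9, 2009

(a) grant + 13 years → 7 July 2007.
(b) filing + 19 years → 10 July 2009.
Later of the two: 10 July 2009.
Administrative Delay Adjustment: +122 days → 9 November 2009.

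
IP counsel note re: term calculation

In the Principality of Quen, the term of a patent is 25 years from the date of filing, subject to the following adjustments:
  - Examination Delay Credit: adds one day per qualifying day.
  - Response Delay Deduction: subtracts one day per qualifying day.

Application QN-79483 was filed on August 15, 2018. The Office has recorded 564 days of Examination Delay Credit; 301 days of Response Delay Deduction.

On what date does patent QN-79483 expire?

Base term: filing date + 25 years → 15 August 2043.
Examination Delay Credit: +564 days → 1 March 2045.
Response Delay Deduction: −301 days → 4 May 2044.

May 4, 2044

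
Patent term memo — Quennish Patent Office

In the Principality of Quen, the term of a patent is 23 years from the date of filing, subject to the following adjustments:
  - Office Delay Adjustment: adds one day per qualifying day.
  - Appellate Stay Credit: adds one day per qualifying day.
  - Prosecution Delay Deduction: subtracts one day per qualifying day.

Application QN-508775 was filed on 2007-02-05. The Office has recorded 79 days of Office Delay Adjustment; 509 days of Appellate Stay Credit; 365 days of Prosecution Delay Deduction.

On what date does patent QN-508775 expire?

Base term: filing date + 23 years → 5 February 2030.
Office Delay Adjustment: +79 days → 25 April 2030.
Appellate Stay Credit: +509 days → 16 September 2031.
Prosecution Delay Deduction: −365 days → 16 September 2030.

2030-09-16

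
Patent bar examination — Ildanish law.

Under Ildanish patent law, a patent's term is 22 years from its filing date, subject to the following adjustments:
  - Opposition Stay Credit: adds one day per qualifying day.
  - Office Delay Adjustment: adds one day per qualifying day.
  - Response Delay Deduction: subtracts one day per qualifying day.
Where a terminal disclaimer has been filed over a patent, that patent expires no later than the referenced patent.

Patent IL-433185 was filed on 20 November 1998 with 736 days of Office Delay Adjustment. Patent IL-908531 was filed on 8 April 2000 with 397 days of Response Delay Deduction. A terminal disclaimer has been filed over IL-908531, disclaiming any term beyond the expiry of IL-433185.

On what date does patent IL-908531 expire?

Natural term of IL-908531:
  Base: filing + 22 years → 8 April 2022.
  Response Delay Deduction: −397 days → 7 March 2021.
Expiry of referenced patent IL-433185:
  Base: filing + 22 years → 20 November 2020.
  Office Delay Adjustment: +736 days → 26 November 2022.
Terminal disclaimer: IL-908531 expires on the earlier of 7 March 2021 and 26 November 2022.

2021-03-07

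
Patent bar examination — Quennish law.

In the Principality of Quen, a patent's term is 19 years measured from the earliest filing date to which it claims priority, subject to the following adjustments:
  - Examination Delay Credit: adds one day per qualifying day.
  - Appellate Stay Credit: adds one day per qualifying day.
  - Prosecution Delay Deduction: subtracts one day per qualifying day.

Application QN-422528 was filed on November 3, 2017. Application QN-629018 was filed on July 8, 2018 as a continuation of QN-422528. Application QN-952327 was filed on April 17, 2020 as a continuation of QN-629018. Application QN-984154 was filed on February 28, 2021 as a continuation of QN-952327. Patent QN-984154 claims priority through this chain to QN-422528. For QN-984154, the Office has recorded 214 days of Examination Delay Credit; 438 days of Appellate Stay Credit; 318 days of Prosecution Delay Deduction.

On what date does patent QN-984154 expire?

2037-10-03

Earliest priority filing: 3 November 2017.
Base term: 3 November 2017 + 19 years → 3 November 2036.
Examination Delay Credit: +214 days → 5 June 2037.
Appellate Stay Credit: +438 days → 17 August 2038.
Prosecution Delay Deduction: −318 days → 3 October 2037.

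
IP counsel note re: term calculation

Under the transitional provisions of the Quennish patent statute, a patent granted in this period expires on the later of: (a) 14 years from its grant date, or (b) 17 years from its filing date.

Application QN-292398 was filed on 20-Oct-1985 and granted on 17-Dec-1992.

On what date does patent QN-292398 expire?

(a) grant + 14 years → 17 December 2006.
(b) filing + 17 years → 20 October 2002.
Later of the two: 17 December 2006.

2006-12-17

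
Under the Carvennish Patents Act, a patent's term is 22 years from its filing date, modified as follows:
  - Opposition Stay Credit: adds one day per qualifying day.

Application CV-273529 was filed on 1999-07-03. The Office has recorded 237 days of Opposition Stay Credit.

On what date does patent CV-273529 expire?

Base term: filing date + 22 years → 3 July 2021.
Opposition Stay Credit: +237 days → 25 February 2022.

February 25, 2022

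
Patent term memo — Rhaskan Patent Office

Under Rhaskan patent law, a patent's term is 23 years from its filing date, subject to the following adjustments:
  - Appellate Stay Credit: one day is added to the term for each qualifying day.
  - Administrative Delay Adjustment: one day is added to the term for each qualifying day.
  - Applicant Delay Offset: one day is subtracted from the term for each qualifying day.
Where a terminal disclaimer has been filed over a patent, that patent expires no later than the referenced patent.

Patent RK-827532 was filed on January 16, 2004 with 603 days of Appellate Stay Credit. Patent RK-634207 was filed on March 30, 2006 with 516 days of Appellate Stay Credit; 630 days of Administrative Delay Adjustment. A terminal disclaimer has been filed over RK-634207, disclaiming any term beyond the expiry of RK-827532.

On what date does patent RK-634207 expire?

September 10, 2028

Natural term of RK-634207:
  Base: filing + 23 years → 30 March 2029.
  Appellate Stay Credit: +516 days → 28 August 2030.
  Administrative Delay Adjustment: +630 days → 19 May 2032.
Expiry of referenced patent RK-827532:
  Base: filing + 23 years → 16 January 2027.
  Appellate Stay Credit: +603 days → 10 September 2028.
Terminal disclaimer: RK-634207 expires on the earlier of 19 May 2032 and 10 September 2028.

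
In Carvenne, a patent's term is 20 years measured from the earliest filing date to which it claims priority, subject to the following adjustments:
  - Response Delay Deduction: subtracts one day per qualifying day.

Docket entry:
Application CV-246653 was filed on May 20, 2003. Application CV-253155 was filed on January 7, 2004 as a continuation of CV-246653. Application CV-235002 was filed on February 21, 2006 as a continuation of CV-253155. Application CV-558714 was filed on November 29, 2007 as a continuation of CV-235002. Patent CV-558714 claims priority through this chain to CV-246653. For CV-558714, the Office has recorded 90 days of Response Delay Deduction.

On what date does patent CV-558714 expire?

2023-02-19

Earliest priority filing: 20 May 2003.
Base term: 20 May 2003 + 20 years → 20 May 2023.
Response Delay Deduction: −90 days → 19 February 2023.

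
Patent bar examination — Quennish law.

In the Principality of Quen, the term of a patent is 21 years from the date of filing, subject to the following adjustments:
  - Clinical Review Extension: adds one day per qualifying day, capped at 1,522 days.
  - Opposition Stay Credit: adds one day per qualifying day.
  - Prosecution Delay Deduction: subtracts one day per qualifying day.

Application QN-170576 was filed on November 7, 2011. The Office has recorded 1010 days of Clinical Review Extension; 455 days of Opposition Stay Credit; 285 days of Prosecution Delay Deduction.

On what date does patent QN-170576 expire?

Base term: filing date + 21 years → 7 November 2032.
Clinical Review Extension: 1010 days (within the 1522-day cap) → +1010 days → 14 August 2035.
Opposition Stay Credit: +455 days → 11 November 2036.
Prosecution Delay Deduction: −285 days → 31 January 2036.

January 31, 2036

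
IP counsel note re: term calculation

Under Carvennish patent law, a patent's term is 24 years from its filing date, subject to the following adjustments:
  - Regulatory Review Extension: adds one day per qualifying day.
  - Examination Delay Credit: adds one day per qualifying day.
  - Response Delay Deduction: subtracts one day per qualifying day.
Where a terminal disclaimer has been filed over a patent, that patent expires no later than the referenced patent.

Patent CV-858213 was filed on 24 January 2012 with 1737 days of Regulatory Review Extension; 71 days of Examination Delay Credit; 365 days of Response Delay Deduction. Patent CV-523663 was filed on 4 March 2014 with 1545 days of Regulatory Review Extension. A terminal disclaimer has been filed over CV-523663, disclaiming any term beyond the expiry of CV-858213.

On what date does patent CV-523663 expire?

2040-01-06

Natural term of CV-523663:
  Base: filing + 24 years → 4 March 2038.
  Regulatory Review Extension: +1545 days → 27 May 2042.
Expiry of referenced patent CV-858213:
  Base: filing + 24 years → 24 January 2036.
  Regulatory Review Extension: +1737 days → 26 October 2040.
  Examination Delay Credit: +71 days → 5 January 2041.
  Response Delay Deduction: −365 days → 6 January 2040.
Terminal disclaimer: CV-523663 expires on the earlier of 27 May 2042 and 6 January 2040.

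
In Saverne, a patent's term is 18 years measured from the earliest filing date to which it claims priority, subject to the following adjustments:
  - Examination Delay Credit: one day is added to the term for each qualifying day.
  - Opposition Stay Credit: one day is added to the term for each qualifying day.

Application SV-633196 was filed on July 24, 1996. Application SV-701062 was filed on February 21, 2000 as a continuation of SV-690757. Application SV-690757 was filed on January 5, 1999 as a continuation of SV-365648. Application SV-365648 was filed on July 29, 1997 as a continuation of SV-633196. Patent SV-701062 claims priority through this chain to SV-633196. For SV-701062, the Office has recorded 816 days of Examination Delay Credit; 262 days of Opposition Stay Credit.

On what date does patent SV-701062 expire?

Earliest priority filing: 24 July 1996.
Base term: 24 July 1996 + 18 years → 24 July 2014.
Examination Delay Credit: +816 days → 17 October 2016.
Opposition Stay Credit: +262 days → 6 July 2017.

2017-07-06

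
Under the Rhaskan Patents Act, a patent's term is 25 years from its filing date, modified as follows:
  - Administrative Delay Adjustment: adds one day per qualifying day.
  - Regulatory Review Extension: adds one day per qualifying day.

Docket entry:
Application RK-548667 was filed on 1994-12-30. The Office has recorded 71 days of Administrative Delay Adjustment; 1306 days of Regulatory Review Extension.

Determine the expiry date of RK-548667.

October 7, 2023

Base term: filing date + 25 years → 30 December 2019.
Administrative Delay Adjustment: +71 days → 10 March 2020.
Regulatory Review Extension: +1306 days → 7 October 2023.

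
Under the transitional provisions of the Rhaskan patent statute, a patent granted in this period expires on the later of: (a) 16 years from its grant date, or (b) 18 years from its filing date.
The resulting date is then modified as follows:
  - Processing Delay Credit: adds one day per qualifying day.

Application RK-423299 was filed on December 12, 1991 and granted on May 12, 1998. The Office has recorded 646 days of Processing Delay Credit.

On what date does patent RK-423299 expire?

February 17, 2016

(a) grant + 16 years → 12 May 2014.
(b) filing + 18 years → 12 December 2009.
Later of the two: 12 May 2014.
Processing Delay Credit: +646 days → 17 February 2016.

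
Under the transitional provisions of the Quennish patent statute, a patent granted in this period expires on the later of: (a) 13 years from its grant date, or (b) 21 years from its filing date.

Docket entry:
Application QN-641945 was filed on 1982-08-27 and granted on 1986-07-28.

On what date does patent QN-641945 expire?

(a) grant + 13 years → 28 July 1999.
(b) filing + 21 years → 27 August 2003.
Later of the two: 27 August 2003.

2003-08-27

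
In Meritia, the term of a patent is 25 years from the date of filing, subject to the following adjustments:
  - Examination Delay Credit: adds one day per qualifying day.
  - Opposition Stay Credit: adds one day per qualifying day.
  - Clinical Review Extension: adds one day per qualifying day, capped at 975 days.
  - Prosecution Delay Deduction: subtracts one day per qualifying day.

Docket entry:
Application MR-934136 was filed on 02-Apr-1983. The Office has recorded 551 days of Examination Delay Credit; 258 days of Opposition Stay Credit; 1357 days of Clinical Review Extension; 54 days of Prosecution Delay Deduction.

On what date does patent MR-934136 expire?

2012-12-27

Base term: filing date + 25 years → 2 April 2008.
Examination Delay Credit: +551 days → 5 October 2009.
Opposition Stay Credit: +258 days → 20 June 2010.
Clinical Review Extension: 1357 days claimed exceeds the 975-day cap, so +975 days → 19 February 2013.
Prosecution Delay Deduction: −54 days → 27 December 2012.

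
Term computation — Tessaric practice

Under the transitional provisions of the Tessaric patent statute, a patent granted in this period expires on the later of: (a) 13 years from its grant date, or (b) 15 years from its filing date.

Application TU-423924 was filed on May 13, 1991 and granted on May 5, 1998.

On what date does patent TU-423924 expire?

(a) grant + 13 years → 5 May 2011.
(b) filing + 15 years → 13 May 2006.
Later of the two: 5 May 2011.

2011-05-05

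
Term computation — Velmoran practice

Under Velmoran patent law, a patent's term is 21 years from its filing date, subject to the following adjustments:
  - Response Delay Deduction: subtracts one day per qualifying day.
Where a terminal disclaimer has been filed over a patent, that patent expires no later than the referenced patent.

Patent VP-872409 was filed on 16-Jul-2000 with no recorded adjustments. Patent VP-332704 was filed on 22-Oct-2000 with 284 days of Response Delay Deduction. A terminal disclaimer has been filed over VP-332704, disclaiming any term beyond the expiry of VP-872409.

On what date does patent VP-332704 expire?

Natural term of VP-332704:
  Base: filing + 21 years → 22 October 2021.
  Response Delay Deduction: −284 days → 11 January 2021.
Expiry of referenced patent VP-872409:
  Base: filing + 21 years → 16 July 2021.
Terminal disclaimer: VP-332704 expires on the earlier of 11 January 2021 and 16 July 2021.

January 11, 2021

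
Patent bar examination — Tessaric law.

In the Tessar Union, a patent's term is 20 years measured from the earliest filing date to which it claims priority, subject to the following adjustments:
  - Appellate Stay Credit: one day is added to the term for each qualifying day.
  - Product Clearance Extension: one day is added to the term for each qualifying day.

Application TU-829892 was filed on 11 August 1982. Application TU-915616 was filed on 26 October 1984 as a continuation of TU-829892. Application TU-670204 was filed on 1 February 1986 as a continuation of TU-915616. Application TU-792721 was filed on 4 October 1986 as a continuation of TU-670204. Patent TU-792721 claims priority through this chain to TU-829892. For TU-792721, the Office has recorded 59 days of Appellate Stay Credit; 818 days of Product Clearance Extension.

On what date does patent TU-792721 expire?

2005-01-04

Earliest priority filing: 11 August 1982.
Base term: 11 August 1982 + 20 years → 11 August 2002.
Appellate Stay Credit: +59 days → 9 October 2002.
Product Clearance Extension: +818 days → 4 January 2005.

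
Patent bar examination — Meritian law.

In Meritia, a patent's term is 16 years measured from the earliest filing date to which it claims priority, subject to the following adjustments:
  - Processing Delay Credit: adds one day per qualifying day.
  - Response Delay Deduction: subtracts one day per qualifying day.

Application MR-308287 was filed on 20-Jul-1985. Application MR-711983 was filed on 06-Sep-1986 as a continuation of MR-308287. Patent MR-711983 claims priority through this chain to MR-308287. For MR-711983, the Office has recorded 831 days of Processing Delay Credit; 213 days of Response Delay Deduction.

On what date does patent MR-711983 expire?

2003-03-30

Earliest priority filing: 20 July 1985.
Base term: 20 July 1985 + 16 years → 20 July 2001.
Processing Delay Credit: +831 days → 29 October 2003.
Response Delay Deduction: −213 days → 30 March 2003.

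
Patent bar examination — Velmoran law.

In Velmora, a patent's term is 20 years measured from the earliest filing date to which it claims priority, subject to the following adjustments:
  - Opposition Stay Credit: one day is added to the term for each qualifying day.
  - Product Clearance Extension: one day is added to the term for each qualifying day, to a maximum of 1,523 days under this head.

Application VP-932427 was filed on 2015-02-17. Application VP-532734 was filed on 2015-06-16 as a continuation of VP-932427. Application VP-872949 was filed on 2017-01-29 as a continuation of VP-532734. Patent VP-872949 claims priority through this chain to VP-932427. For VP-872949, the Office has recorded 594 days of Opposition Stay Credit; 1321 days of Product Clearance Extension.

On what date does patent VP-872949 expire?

Earliest priority filing: 17 February 2015.
Base term: 17 February 2015 + 20 years → 17 February 2035.
Opposition Stay Credit: +594 days → 3 October 2036.
Product Clearance Extension: 1321 days (within the 1523-day cap) → +1321 days → 16 May 2040.

2040-05-16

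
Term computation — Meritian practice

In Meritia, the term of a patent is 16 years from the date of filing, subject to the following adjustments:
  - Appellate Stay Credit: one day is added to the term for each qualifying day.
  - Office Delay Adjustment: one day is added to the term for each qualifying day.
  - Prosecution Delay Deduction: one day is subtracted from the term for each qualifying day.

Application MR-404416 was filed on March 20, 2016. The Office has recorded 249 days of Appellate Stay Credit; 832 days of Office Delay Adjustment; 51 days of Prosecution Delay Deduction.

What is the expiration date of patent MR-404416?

January 14, 2035

Base term: filing date + 16 years → 20 March 2032.
Appellate Stay Credit: +249 days → 24 November 2032.
Office Delay Adjustment: +832 days → 6 March 2035.
Prosecution Delay Deduction: −51 days → 14 January 2035.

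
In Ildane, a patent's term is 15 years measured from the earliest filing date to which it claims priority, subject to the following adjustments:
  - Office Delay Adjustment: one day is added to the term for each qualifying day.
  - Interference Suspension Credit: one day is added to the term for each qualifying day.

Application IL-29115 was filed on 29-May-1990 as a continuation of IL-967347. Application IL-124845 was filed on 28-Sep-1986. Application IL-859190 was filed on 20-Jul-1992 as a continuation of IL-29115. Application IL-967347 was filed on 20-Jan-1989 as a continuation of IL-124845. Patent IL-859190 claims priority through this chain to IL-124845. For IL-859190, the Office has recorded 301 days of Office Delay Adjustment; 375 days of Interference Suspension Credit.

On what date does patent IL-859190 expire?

August 5, 2003

Earliest priority filing: 28 September 1986.
Base term: 28 September 1986 + 15 years → 28 September 2001.
Office Delay Adjustment: +301 days → 26 July 2002.
Interference Suspension Credit: +375 days → 5 August 2003.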